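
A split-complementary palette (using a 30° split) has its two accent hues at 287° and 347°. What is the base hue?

137°

The accents sit 30° either side of the complement, so the complement is their short-arc midpoint on the wheel.
Short-arc midpoint of 287° and 347°: 317°.
Base is 180° from the complement: 317 − 180 = 137°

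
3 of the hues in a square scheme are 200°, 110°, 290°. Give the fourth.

A square tetradic scheme places four hues every 90°.
The full set through 110° is {20°, 110°, 200°, 290°}.
Given {110°, 200°, 290°}, the missing hue is 20°.

20°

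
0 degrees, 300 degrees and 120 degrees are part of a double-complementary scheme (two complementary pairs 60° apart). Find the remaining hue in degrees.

A rectangular tetradic uses two complementary pairs 60° apart: offsets 0°, 60°, 180°, 240°.
Among {0°, 120°, 300°}, 300° and 120° are a 180° pair.
The remaining hue 0° needs its own complement: 0 + 180 = 180°

180°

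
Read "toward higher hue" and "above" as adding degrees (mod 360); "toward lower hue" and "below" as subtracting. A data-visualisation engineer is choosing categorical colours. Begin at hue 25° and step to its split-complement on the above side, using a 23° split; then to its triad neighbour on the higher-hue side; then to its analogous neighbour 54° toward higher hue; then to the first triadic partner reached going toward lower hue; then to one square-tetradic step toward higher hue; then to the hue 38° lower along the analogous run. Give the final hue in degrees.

25 + 203 = 228°   (split-comp 23° ↑)
228 + 120 = 348°   (triadic ↑)
348 + 54 = 402 → 402 − 360 = 42°   (analog 54° ↑)
42 − 120 = -78 → -78 + 360 = 282°   (triadic ↓)
282 + 90 = 372 → 372 − 360 = 12°   (square ↑)
12 − 38 = -26 → -26 + 360 = 334°   (analog 38° ↓)

334°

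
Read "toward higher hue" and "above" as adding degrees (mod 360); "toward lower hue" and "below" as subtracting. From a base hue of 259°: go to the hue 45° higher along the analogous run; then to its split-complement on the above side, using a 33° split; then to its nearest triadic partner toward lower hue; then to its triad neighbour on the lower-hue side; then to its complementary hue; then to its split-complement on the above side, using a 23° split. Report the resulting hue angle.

300°

259 + 45 = 304°   (analog 45° ↑)
304 + 213 = 517 → 517 − 360 = 157°   (split-comp 33° ↑)
157 − 120 = 37°   (triadic ↓)
37 − 120 = -83 → -83 + 360 = 277°   (triadic ↓)
277 + 180 = 457 → 457 − 360 = 97°   (complement)
97 + 203 = 300°   (split-comp 23° ↑)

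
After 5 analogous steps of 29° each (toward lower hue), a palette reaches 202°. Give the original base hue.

347°

5 steps of 29° (toward lower hue) give a net shift of −145°.
Start = end − shift: 202 + 145 = 347°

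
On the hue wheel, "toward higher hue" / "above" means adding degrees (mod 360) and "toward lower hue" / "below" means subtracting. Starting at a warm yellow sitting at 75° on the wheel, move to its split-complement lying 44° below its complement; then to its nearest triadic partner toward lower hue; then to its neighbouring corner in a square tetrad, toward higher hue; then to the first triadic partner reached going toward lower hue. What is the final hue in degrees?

+136° (split-comp 44° ↓): 75 + 136 = 211°
−120° (triadic ↓): 211 − 120 = 91°
+90° (square ↑): 91 + 90 = 181°
−120° (triadic ↓): 181 − 120 = 61°

61°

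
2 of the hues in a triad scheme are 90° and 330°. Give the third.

A triad places three hues 120° apart.
The full set through 90° is {90°, 210°, 330°}.
Given {90°, 330°}, the missing hue is 210°.

210°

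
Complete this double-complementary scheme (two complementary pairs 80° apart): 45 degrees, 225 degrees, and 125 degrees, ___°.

A rectangular tetradic uses two complementary pairs 80° apart: offsets 0°, 80°, 180°, 260°.
Among {45°, 125°, 225°}, 225° and 45° are a 180° pair.
The remaining hue 125° needs its own complement: 125 + 180 = 305°

305°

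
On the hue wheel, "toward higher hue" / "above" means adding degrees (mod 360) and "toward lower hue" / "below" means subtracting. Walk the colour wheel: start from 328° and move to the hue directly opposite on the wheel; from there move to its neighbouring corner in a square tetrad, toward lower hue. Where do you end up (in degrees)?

328 + 180 = 508 → 508 − 360 = 148°   (complement)
148 − 90 = 58°   (square ↓)

58°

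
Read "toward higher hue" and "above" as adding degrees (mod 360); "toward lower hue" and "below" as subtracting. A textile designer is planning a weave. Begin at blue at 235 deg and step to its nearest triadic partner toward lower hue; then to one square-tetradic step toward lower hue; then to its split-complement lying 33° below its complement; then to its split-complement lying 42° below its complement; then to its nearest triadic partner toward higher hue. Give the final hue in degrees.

70°

−120° (triadic ↓): 235 − 120 = 115°
−90° (square ↓): 115 − 90 = 25°
+147° (split-comp 33° ↓): 25 + 147 = 172°
+138° (split-comp 42° ↓): 172 + 138 = 310°
+120° (triadic ↑): 310 + 120 = 430 → 430 − 360 = 70°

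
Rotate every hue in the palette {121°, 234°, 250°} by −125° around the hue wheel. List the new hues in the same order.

356°, 109°, 125°

121 − 125 = -4 → -4 + 360 = 356°
234 − 125 = 109°
250 − 125 = 125°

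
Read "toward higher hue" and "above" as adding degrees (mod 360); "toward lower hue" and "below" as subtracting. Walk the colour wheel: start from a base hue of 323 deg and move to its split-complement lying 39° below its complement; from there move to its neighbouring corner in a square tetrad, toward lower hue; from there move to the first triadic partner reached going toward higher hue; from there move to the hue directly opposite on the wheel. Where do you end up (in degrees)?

314°

split-comp 39° ↓ +141°: 323 + 141 = 464 → 464 − 360 = 104°
square ↓ −90°: 104 − 90 = 14°
triadic ↑ +120°: 14 + 120 = 134°
complement +180°: 134 + 180 = 314°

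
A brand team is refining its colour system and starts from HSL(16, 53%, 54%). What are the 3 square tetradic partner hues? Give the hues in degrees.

106°, 196°, 286°

A square tetradic scheme places four hues every 90°.
16 + 90 = 106°
16 + 180 = 196°
16 + 270 = 286°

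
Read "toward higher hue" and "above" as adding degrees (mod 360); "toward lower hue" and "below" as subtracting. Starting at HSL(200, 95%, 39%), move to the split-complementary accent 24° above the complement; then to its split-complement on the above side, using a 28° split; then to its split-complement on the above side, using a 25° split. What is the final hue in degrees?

97°

split-comp 24° ↑ +204°: 200 + 204 = 404 → 404 − 360 = 44°
split-comp 28° ↑ +208°: 44 + 208 = 252°
split-comp 25° ↑ +205°: 252 + 205 = 457 → 457 − 360 = 97°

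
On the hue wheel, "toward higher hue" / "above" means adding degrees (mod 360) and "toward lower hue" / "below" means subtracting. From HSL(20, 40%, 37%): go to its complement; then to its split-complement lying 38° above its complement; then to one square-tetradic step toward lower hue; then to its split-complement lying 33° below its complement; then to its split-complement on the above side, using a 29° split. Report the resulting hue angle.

complement +180°: 20 + 180 = 200°
split-comp 38° ↑ +218°: 200 + 218 = 418 → 418 − 360 = 58°
square ↓ −90°: 58 − 90 = -32 → -32 + 360 = 328°
split-comp 33° ↓ +147°: 328 + 147 = 475 → 475 − 360 = 115°
split-comp 29° ↑ +209°: 115 + 209 = 324°

324°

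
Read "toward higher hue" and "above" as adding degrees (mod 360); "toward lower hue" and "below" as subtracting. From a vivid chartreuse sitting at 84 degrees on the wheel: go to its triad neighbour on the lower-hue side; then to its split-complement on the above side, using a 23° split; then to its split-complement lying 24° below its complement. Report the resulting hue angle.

323°

84 − 120 = -36 → -36 + 360 = 324°   (triadic ↓)
324 + 203 = 527 → 527 − 360 = 167°   (split-comp 23° ↑)
167 + 156 = 323°   (split-comp 24° ↓)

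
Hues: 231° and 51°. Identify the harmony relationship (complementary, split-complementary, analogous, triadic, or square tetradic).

Sort the hues: 51°, 231°.
Successive gaps around the wheel: 180°, 180°.
Two hues 180° apart are complementary.

complementary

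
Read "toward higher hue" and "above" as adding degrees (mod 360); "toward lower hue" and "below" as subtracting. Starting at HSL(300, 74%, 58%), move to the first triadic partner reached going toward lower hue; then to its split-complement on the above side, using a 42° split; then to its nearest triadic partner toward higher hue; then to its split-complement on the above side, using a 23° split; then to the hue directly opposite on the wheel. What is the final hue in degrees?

185°

300 − 120 = 180°   (triadic ↓)
180 + 222 = 402 → 402 − 360 = 42°   (split-comp 42° ↑)
42 + 120 = 162°   (triadic ↑)
162 + 203 = 365 → 365 − 360 = 5°   (split-comp 23° ↑)
5 + 180 = 185°   (complement)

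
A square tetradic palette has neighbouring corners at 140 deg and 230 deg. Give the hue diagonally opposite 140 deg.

320°

A square tetradic scheme places four hues 90° apart; opposite corners are 180° apart.
140 + 180 = 320°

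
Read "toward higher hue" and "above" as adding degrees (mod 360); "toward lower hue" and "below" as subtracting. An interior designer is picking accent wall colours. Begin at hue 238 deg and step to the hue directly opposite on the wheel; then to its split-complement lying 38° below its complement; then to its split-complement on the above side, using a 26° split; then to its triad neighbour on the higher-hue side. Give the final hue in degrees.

238 + 180 = 418 → 418 − 360 = 58°   (complement)
58 + 142 = 200°   (split-comp 38° ↓)
200 + 206 = 406 → 406 − 360 = 46°   (split-comp 26° ↑)
46 + 120 = 166°   (triadic ↑)

166°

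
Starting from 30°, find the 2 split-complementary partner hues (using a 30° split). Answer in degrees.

Split-complementary hues sit 30° either side of the complement.
Complement of 30°: 30 + 180 = 210°
210 − 30 = 180°
210 + 30 = 240°

180° and 240°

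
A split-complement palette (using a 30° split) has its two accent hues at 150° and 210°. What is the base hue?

0°

The accents sit 30° either side of the complement, so the complement is their short-arc midpoint on the wheel.
Short-arc midpoint of 150° and 210°: 180°.
Base is 180° from the complement: 180 − 180 = 0°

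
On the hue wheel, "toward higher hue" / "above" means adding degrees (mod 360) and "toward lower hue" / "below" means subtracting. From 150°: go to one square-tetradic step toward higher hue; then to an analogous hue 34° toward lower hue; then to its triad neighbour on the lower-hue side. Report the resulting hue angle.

86°

square ↑ +90°: 150 + 90 = 240°
analog 34° ↓ −34°: 240 − 34 = 206°
triadic ↓ −120°: 206 − 120 = 86°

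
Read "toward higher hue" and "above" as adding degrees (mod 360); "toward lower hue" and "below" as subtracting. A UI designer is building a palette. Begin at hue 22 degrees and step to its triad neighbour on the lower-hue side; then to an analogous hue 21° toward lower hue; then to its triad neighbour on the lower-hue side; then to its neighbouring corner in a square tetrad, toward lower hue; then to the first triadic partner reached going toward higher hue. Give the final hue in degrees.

151°

−120° (triadic ↓): 22 − 120 = -98 → -98 + 360 = 262°
−21° (analog 21° ↓): 262 − 21 = 241°
−120° (triadic ↓): 241 − 120 = 121°
−90° (square ↓): 121 − 90 = 31°
+120° (triadic ↑): 31 + 120 = 151°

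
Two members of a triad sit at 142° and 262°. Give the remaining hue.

22°

A triad spaces three hues 120° apart.
The full set is {22°, 142°, 262°}.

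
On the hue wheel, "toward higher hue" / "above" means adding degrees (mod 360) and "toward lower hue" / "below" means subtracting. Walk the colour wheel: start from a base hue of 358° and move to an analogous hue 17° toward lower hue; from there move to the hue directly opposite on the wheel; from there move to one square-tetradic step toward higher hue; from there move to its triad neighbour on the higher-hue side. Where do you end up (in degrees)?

analog 17° ↓ −17°: 358 − 17 = 341°
complement +180°: 341 + 180 = 521 → 521 − 360 = 161°
square ↑ +90°: 161 + 90 = 251°
triadic ↑ +120°: 251 + 120 = 371 → 371 − 360 = 11°

11°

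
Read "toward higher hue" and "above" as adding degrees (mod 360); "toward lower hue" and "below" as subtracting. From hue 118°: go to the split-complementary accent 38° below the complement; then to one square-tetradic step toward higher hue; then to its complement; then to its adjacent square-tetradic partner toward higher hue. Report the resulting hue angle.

+142° (split-comp 38° ↓): 118 + 142 = 260°
+90° (square ↑): 260 + 90 = 350°
+180° (complement): 350 + 180 = 530 → 530 − 360 = 170°
+90° (square ↑): 170 + 90 = 260°

260°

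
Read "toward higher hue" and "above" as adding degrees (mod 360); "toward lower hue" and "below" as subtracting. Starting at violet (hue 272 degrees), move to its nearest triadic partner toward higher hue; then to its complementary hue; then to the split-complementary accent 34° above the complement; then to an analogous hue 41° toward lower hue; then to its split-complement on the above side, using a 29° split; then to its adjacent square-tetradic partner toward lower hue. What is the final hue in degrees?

+120° (triadic ↑): 272 + 120 = 392 → 392 − 360 = 32°
+180° (complement): 32 + 180 = 212°
+214° (split-comp 34° ↑): 212 + 214 = 426 → 426 − 360 = 66°
−41° (analog 41° ↓): 66 − 41 = 25°
+209° (split-comp 29° ↑): 25 + 209 = 234°
−90° (square ↓): 234 − 90 = 144°

144°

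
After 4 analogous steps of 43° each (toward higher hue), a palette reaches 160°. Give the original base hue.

348°

4 steps of 43° (toward higher hue) give a net shift of +172°.
Start = end − shift: 160 − 172 = -12 → -12 + 360 = 348°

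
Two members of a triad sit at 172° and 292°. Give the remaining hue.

A triad spaces three hues 120° apart.
The full set is {52°, 172°, 292°}.

52°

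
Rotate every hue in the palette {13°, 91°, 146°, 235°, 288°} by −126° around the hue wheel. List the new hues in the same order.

247°, 325°, 20°, 109°, 162°

13 − 126 = -113 → -113 + 360 = 247°
91 − 126 = -35 → -35 + 360 = 325°
146 − 126 = 20°
235 − 126 = 109°
288 − 126 = 162°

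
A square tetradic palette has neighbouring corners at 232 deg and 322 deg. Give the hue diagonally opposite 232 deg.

52°

A square tetradic scheme places four hues 90° apart; opposite corners are 180° apart.
232 + 180 = 412 → 412 − 360 = 52°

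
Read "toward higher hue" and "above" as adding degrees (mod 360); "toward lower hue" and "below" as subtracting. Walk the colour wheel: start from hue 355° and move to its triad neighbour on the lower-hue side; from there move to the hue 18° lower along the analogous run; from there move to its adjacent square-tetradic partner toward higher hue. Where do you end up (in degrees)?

355 − 120 = 235°   (triadic ↓)
235 − 18 = 217°   (analog 18° ↓)
217 + 90 = 307°   (square ↑)

307°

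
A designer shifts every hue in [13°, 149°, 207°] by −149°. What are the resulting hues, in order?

224°, 0°, 58°

13 − 149 = -136 → -136 + 360 = 224°
149 − 149 = 0°
207 − 149 = 58°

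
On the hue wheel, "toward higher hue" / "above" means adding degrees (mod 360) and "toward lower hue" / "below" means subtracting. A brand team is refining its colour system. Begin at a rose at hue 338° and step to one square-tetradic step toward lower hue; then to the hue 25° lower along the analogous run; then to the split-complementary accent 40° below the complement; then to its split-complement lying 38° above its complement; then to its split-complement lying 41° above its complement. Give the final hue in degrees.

82°

−90° (square ↓): 338 − 90 = 248°
−25° (analog 25° ↓): 248 − 25 = 223°
+140° (split-comp 40° ↓): 223 + 140 = 363 → 363 − 360 = 3°
+218° (split-comp 38° ↑): 3 + 218 = 221°
+221° (split-comp 41° ↑): 221 + 221 = 442 → 442 − 360 = 82°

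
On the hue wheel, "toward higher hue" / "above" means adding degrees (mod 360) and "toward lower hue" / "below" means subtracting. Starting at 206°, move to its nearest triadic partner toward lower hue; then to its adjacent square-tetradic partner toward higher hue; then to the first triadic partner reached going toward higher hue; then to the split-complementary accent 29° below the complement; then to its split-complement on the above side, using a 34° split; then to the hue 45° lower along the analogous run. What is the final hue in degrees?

256°

triadic ↓ −120°: 206 − 120 = 86°
square ↑ +90°: 86 + 90 = 176°
triadic ↑ +120°: 176 + 120 = 296°
split-comp 29° ↓ +151°: 296 + 151 = 447 → 447 − 360 = 87°
split-comp 34° ↑ +214°: 87 + 214 = 301°
analog 45° ↓ −45°: 301 − 45 = 256°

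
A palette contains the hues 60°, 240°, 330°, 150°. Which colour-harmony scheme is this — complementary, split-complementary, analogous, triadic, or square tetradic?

Sort the hues: 60°, 150°, 240°, 330°.
Successive gaps around the wheel: 90°, 90°, 90°, 90°.
Four hues every 90° form a square tetradic scheme.

square tetradic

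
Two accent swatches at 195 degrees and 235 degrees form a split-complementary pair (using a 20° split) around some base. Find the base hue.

35°

The accents sit 20° either side of the complement, so the complement is their short-arc midpoint on the wheel.
Short-arc midpoint of 195° and 235°: 215°.
Base is 180° from the complement: 215 − 180 = 35°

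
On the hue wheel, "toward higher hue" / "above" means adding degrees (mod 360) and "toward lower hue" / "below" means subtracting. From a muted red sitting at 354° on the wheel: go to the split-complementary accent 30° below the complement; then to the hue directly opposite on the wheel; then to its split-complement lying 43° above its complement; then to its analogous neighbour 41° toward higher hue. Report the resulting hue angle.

split-comp 30° ↓ +150°: 354 + 150 = 504 → 504 − 360 = 144°
complement +180°: 144 + 180 = 324°
split-comp 43° ↑ +223°: 324 + 223 = 547 → 547 − 360 = 187°
analog 41° ↑ +41°: 187 + 41 = 228°

228°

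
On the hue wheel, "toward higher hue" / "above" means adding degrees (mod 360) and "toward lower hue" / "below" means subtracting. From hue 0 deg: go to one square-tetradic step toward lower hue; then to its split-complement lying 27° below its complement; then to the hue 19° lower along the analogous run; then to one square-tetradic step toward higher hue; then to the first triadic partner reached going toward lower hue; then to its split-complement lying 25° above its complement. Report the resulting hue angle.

219°

0 − 90 = -90 → -90 + 360 = 270°   (square ↓)
270 + 153 = 423 → 423 − 360 = 63°   (split-comp 27° ↓)
63 − 19 = 44°   (analog 19° ↓)
44 + 90 = 134°   (square ↑)
134 − 120 = 14°   (triadic ↓)
14 + 205 = 219°   (split-comp 25° ↑)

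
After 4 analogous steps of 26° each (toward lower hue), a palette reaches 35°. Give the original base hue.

139°

4 steps of 26° (toward lower hue) give a net shift of −104°.
Start = end − shift: 35 + 104 = 139°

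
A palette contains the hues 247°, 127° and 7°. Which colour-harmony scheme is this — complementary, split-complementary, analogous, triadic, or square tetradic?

Sort the hues: 7°, 127°, 247°.
Successive gaps around the wheel: 120°, 120°, 120°.
Three hues equally spaced 120° apart form a triad.

triadic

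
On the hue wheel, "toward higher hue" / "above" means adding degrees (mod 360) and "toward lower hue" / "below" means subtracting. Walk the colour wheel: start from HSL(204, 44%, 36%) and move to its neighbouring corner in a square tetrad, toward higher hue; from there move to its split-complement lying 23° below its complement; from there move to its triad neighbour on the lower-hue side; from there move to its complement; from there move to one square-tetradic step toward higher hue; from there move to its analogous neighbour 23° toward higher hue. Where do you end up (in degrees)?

264°

square ↑ +90°: 204 + 90 = 294°
split-comp 23° ↓ +157°: 294 + 157 = 451 → 451 − 360 = 91°
triadic ↓ −120°: 91 − 120 = -29 → -29 + 360 = 331°
complement +180°: 331 + 180 = 511 → 511 − 360 = 151°
square ↑ +90°: 151 + 90 = 241°
analog 23° ↑ +23°: 241 + 23 = 264°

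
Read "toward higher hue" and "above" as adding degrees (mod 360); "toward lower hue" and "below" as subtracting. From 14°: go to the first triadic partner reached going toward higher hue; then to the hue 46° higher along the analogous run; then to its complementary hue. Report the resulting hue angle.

triadic ↑ +120°: 14 + 120 = 134°
analog 46° ↑ +46°: 134 + 46 = 180°
complement +180°: 180 + 180 = 360 → 360 − 360 = 0°

0°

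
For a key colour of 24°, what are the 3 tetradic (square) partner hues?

114°, 204° and 294°

24 + 90 = 114°
24 + 180 = 204°
24 + 270 = 294°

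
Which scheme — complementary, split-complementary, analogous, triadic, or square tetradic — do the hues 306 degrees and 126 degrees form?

complementary

Sort the hues: 126°, 306°.
Successive gaps around the wheel: 180°, 180°.
Two hues 180° apart are complementary.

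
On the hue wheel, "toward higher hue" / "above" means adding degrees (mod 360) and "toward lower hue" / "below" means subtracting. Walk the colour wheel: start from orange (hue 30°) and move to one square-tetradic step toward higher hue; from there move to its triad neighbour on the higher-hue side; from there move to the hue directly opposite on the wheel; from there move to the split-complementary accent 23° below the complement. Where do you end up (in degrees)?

+90° (square ↑): 30 + 90 = 120°
+120° (triadic ↑): 120 + 120 = 240°
+180° (complement): 240 + 180 = 420 → 420 − 360 = 60°
+157° (split-comp 23° ↓): 60 + 157 = 217°

217°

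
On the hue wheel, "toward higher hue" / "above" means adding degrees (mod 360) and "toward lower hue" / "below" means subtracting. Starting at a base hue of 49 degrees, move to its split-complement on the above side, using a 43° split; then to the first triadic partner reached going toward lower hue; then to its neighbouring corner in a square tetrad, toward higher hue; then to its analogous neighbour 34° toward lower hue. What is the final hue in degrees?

208°

49 + 223 = 272°   (split-comp 43° ↑)
272 − 120 = 152°   (triadic ↓)
152 + 90 = 242°   (square ↑)
242 − 34 = 208°   (analog 34° ↓)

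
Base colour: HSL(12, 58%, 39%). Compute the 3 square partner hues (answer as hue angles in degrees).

12 + 90 = 102°
12 + 180 = 192°
12 + 270 = 282°

102°, 192° and 282°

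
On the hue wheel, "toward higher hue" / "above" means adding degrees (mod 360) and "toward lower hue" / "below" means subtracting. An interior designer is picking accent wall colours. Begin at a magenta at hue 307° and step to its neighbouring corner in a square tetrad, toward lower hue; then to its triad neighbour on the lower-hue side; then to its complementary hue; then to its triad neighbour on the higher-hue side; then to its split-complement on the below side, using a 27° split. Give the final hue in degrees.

190°

square ↓ −90°: 307 − 90 = 217°
triadic ↓ −120°: 217 − 120 = 97°
complement +180°: 97 + 180 = 277°
triadic ↑ +120°: 277 + 120 = 397 → 397 − 360 = 37°
split-comp 27° ↓ +153°: 37 + 153 = 190°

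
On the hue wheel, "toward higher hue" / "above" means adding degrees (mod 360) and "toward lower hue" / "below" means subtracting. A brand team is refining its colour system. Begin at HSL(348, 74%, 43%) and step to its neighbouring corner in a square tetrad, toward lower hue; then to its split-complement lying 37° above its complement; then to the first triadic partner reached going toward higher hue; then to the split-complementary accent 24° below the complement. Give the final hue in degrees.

31°

square ↓ −90°: 348 − 90 = 258°
split-comp 37° ↑ +217°: 258 + 217 = 475 → 475 − 360 = 115°
triadic ↑ +120°: 115 + 120 = 235°
split-comp 24° ↓ +156°: 235 + 156 = 391 → 391 − 360 = 31°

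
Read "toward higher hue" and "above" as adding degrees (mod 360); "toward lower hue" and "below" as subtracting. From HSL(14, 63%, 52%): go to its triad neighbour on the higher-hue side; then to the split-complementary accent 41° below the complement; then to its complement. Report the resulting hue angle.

+120° (triadic ↑): 14 + 120 = 134°
+139° (split-comp 41° ↓): 134 + 139 = 273°
+180° (complement): 273 + 180 = 453 → 453 − 360 = 93°

93°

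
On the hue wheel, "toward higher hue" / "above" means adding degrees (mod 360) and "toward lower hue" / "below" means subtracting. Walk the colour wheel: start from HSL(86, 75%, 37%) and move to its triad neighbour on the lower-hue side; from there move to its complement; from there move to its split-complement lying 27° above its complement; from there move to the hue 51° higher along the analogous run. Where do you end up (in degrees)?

44°

86 − 120 = -34 → -34 + 360 = 326°   (triadic ↓)
326 + 180 = 506 → 506 − 360 = 146°   (complement)
146 + 207 = 353°   (split-comp 27° ↑)
353 + 51 = 404 → 404 − 360 = 44°   (analog 51° ↑)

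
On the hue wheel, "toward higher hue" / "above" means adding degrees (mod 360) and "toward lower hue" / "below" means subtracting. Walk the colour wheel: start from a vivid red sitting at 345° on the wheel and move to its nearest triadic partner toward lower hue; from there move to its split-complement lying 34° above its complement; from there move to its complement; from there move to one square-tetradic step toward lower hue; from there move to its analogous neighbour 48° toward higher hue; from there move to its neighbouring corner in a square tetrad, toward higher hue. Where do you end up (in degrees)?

307°

−120° (triadic ↓): 345 − 120 = 225°
+214° (split-comp 34° ↑): 225 + 214 = 439 → 439 − 360 = 79°
+180° (complement): 79 + 180 = 259°
−90° (square ↓): 259 − 90 = 169°
+48° (analog 48° ↑): 169 + 48 = 217°
+90° (square ↑): 217 + 90 = 307°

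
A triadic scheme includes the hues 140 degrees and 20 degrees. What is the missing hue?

A triad places three hues 120° apart.
The full set through 20° is {20°, 140°, 260°}.
Given {20°, 140°}, the missing hue is 260°.

260°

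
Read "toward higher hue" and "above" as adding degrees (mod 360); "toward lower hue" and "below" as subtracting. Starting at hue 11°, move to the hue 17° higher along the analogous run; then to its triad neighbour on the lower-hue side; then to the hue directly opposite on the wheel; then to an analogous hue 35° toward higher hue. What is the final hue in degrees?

analog 17° ↑ +17°: 11 + 17 = 28°
triadic ↓ −120°: 28 − 120 = -92 → -92 + 360 = 268°
complement +180°: 268 + 180 = 448 → 448 − 360 = 88°
analog 35° ↑ +35°: 88 + 35 = 123°

123°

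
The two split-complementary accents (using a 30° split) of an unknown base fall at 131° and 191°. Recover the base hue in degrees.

341°

The accents sit 30° either side of the complement, so the complement is their short-arc midpoint on the wheel.
Short-arc midpoint of 131° and 191°: 161°.
Base is 180° from the complement: 161 − 180 = -19 → -19 + 360 = 341°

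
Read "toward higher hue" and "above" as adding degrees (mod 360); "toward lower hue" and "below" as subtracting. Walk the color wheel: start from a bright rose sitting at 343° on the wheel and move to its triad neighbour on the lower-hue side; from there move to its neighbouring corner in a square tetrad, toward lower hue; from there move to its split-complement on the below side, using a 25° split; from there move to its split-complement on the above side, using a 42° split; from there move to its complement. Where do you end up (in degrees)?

330°

triadic ↓ −120°: 343 − 120 = 223°
square ↓ −90°: 223 − 90 = 133°
split-comp 25° ↓ +155°: 133 + 155 = 288°
split-comp 42° ↑ +222°: 288 + 222 = 510 → 510 − 360 = 150°
complement +180°: 150 + 180 = 330°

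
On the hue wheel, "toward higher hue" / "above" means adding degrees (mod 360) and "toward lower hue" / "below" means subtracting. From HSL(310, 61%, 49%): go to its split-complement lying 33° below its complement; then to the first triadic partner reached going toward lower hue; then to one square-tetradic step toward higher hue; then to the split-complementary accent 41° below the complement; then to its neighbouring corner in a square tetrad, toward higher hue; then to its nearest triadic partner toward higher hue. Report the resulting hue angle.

split-comp 33° ↓ +147°: 310 + 147 = 457 → 457 − 360 = 97°
triadic ↓ −120°: 97 − 120 = -23 → -23 + 360 = 337°
square ↑ +90°: 337 + 90 = 427 → 427 − 360 = 67°
split-comp 41° ↓ +139°: 67 + 139 = 206°
square ↑ +90°: 206 + 90 = 296°
triadic ↑ +120°: 296 + 120 = 416 → 416 − 360 = 56°

56°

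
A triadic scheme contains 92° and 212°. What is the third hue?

332°

A triad spaces three hues 120° apart.
The full set is {92°, 212°, 332°}.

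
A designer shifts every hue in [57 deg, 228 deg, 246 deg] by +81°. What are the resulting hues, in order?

57 + 81 = 138°
228 + 81 = 309°
246 + 81 = 327°

138°, 309°, 327°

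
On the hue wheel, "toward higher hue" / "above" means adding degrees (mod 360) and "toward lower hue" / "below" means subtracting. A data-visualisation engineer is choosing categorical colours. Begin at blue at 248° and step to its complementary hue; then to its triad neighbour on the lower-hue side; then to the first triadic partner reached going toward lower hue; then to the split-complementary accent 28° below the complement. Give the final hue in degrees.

340°

248 + 180 = 428 → 428 − 360 = 68°   (complement)
68 − 120 = -52 → -52 + 360 = 308°   (triadic ↓)
308 − 120 = 188°   (triadic ↓)
188 + 152 = 340°   (split-comp 28° ↓)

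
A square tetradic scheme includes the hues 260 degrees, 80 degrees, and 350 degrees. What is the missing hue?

170°

A square tetradic scheme places four hues every 90°.
The full set through 80° is {80°, 170°, 260°, 350°}.
Given {80°, 260°, 350°}, the missing hue is 170°.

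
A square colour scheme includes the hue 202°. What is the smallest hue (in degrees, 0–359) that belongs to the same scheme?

A square tetradic scheme places four hues every 90°.
The full set through 202° is {22°, 112°, 202°, 292°}.

22°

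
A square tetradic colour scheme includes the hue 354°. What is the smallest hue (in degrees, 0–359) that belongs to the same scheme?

A square tetradic scheme places four hues every 90°.
The full set through 354° is {84°, 174°, 264°, 354°}.

84°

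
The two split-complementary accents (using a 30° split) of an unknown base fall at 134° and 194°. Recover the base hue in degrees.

344°

The accents sit 30° either side of the complement, so the complement is their short-arc midpoint on the wheel.
Short-arc midpoint of 134° and 194°: 164°.
Base is 180° from the complement: 164 − 180 = -16 → -16 + 360 = 344°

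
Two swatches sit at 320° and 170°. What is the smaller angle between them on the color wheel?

150°

|320 − 170| = 150.
150 ≤ 180, so the shorter arc is 150°.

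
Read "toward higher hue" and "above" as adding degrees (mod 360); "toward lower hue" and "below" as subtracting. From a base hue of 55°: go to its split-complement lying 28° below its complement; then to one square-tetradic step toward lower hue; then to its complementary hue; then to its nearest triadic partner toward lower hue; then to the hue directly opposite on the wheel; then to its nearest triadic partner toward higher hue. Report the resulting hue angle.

117°

+152° (split-comp 28° ↓): 55 + 152 = 207°
−90° (square ↓): 207 − 90 = 117°
+180° (complement): 117 + 180 = 297°
−120° (triadic ↓): 297 − 120 = 177°
+180° (complement): 177 + 180 = 357°
+120° (triadic ↑): 357 + 120 = 477 → 477 − 360 = 117°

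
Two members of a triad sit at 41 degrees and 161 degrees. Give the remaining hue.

A triad spaces three hues 120° apart.
The full set is {41°, 161°, 281°}.

281°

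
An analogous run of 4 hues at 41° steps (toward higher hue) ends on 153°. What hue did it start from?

30°

3 steps of 41° (toward higher hue) give a net shift of +123°.
Start = end − shift: 153 − 123 = 30°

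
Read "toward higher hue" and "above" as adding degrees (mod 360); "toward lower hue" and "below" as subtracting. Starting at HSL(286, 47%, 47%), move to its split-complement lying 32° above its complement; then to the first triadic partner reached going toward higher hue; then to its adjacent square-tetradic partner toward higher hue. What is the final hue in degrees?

348°

286 + 212 = 498 → 498 − 360 = 138°   (split-comp 32° ↑)
138 + 120 = 258°   (triadic ↑)
258 + 90 = 348°   (square ↑)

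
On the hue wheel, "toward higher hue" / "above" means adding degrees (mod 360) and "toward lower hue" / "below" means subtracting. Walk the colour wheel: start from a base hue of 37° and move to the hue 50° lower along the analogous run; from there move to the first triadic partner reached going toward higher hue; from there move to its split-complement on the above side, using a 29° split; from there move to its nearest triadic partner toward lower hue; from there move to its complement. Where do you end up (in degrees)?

16°

analog 50° ↓ −50°: 37 − 50 = -13 → -13 + 360 = 347°
triadic ↑ +120°: 347 + 120 = 467 → 467 − 360 = 107°
split-comp 29° ↑ +209°: 107 + 209 = 316°
triadic ↓ −120°: 316 − 120 = 196°
complement +180°: 196 + 180 = 376 → 376 − 360 = 16°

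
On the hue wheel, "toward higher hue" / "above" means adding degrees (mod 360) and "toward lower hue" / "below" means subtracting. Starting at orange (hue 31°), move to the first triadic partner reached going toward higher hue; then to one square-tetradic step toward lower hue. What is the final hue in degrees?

triadic ↑ +120°: 31 + 120 = 151°
square ↓ −90°: 151 − 90 = 61°

61°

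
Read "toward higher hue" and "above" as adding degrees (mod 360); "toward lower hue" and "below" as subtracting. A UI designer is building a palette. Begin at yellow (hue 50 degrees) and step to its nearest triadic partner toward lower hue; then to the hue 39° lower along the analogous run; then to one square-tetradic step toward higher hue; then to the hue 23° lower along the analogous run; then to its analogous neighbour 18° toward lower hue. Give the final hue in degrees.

300°

triadic ↓ −120°: 50 − 120 = -70 → -70 + 360 = 290°
analog 39° ↓ −39°: 290 − 39 = 251°
square ↑ +90°: 251 + 90 = 341°
analog 23° ↓ −23°: 341 − 23 = 318°
analog 18° ↓ −18°: 318 − 18 = 300°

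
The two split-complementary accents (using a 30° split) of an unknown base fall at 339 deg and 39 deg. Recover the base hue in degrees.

The accents sit 30° either side of the complement, so the complement is their short-arc midpoint on the wheel.
Short-arc midpoint of 339° and 39°: 9°.
Base is 180° from the complement: 9 − 180 = -171 → -171 + 360 = 189°

189°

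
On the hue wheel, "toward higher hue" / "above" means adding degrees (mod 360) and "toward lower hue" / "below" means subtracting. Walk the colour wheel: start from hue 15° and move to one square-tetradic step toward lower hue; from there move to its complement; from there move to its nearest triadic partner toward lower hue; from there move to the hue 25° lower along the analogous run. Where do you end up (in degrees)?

320°

square ↓ −90°: 15 − 90 = -75 → -75 + 360 = 285°
complement +180°: 285 + 180 = 465 → 465 − 360 = 105°
triadic ↓ −120°: 105 − 120 = -15 → -15 + 360 = 345°
analog 25° ↓ −25°: 345 − 25 = 320°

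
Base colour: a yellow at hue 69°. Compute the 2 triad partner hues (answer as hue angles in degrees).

189° and 309°

69 + 120 = 189°
69 + 240 = 309°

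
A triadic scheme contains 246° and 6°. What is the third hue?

126°

A triad spaces three hues 120° apart.
The full set is {6°, 126°, 246°}.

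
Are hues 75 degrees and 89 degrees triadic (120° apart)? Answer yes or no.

Angular distance: |75 − 89| = 14 = 14°.
Triadic (120° apart) requires 120°.

no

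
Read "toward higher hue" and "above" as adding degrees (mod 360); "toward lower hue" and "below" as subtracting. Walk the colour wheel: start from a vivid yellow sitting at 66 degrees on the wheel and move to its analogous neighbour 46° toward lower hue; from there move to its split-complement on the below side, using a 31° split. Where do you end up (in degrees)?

169°

66 − 46 = 20°   (analog 46° ↓)
20 + 149 = 169°   (split-comp 31° ↓)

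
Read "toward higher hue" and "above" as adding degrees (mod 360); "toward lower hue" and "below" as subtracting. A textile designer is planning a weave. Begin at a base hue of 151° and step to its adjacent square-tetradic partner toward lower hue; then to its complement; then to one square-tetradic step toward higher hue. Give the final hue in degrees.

331°

151 − 90 = 61°   (square ↓)
61 + 180 = 241°   (complement)
241 + 90 = 331°   (square ↑)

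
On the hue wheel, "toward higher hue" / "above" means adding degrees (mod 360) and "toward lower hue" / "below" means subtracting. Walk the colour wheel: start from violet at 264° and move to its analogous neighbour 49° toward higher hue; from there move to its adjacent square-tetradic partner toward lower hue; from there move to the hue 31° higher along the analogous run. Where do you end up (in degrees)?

254°

analog 49° ↑ +49°: 264 + 49 = 313°
square ↓ −90°: 313 − 90 = 223°
analog 31° ↑ +31°: 223 + 31 = 254°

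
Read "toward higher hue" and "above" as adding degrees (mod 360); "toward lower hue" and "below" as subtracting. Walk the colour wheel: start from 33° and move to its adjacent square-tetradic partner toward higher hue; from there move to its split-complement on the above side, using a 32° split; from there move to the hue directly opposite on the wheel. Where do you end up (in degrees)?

155°

+90° (square ↑): 33 + 90 = 123°
+212° (split-comp 32° ↑): 123 + 212 = 335°
+180° (complement): 335 + 180 = 515 → 515 − 360 = 155°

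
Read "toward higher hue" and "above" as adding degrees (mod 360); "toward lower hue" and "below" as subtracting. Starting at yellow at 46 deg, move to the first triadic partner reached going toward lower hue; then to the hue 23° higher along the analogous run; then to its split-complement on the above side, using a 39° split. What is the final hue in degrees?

−120° (triadic ↓): 46 − 120 = -74 → -74 + 360 = 286°
+23° (analog 23° ↑): 286 + 23 = 309°
+219° (split-comp 39° ↑): 309 + 219 = 528 → 528 − 360 = 168°

168°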